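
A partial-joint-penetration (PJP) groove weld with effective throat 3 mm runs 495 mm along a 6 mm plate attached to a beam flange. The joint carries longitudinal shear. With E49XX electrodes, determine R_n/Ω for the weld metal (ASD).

E49XX → F_EXX = 490 MPa.
Effective throat (given) t_e = 3 mm.
A_we = 3 × 495 = 1485 mm².
F_nw = 0.6 F_EXX = 294 MPa.
R_n/Ω = (294 × 1485) / 2.0 × 10⁻³ = 218.3 kN.

R_n/Ω ≈ 218 kN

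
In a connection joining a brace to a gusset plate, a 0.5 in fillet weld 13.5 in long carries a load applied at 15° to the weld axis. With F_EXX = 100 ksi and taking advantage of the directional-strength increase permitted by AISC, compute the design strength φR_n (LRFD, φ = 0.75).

t_e = 0.707 × 0.5 = 0.3535 in; A_we = 0.3535 × 13.5 = 4.772 in².
Directional factor: 1.0 + 0.5 sin^1.5(15°) = 1.066.
F_nw = 0.6 × 100 × 1.066 = 63.95 ksi.
φR_n = 0.75 × 63.95 × 4.772 = 228.9 kips.

φR_n ≈ 229 kips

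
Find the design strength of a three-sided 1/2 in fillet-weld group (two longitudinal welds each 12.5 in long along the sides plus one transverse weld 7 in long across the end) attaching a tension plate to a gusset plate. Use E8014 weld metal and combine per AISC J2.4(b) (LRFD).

φR_n ≈ 407 kip

E80XX → F_EXX = 80 ksi.
t_e = 0.707 × 0.5 = 0.3535 in.
R_nwl = 0.6 × 80 × 0.3535 × 25 = 424.2 kip (longitudinal, 2 welds).
R_nwt = 0.6 × 80 × 0.3535 × 7 = 118.8 kip (transverse, base value).
(i) R_nwl + R_nwt = 543 kip; (ii) 0.85 R_nwl + 1.5 R_nwt = 538.7 kip.
R_n = max = 543 kip [governs: (i)]; φR_n = 407.2 kip.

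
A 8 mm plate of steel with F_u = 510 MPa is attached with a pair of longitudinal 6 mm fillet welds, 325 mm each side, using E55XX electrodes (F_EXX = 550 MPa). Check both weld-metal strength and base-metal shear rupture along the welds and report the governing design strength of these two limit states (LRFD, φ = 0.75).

φR_n ≈ 682 kN (weld metal governs)

t_e = 0.707 × 6 = 4.242 mm; L = 650 mm.
Weld metal: φR_n = 0.75 × 0.6 × 550 × 4.242 × 650 × 10⁻³ = 682.4 kN.
Base metal (shear rupture): φR_n = 0.75 × 0.6 × 510 × 8 × 650 × 10⁻³ = 1193 kN.
Governing: weld metal.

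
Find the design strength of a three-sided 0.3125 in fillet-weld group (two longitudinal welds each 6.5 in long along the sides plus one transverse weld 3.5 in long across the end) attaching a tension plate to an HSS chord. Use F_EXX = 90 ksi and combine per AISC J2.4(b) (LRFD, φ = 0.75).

t_e = 0.707 × 0.3125 = 0.2209 in.
R_nwl = 0.6 × 90 × 0.2209 × 13 = 155.1 kip (longitudinal, 2 welds).
R_nwt = 0.6 × 90 × 0.2209 × 3.5 = 41.76 kip (transverse, base value).
(i) R_nwl + R_nwt = 196.9 kip; (ii) 0.85 R_nwl + 1.5 R_nwt = 194.5 kip.
R_n = max = 196.9 kip [governs: (i)]; φR_n = 147.6 kip.

φR_n ≈ 148 kip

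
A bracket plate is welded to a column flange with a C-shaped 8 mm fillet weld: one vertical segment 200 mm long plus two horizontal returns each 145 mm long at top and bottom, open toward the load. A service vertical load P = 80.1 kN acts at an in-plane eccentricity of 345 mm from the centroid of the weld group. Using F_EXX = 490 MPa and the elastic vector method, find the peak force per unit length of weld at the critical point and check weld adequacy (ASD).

Total weld length L_w = 490 mm. Treat welds as unit-width lines.
Centroid: x̄ = 2×145×72.5 / 490 = 42.91 mm from the vertical weld.
Polar moment about centroid: J = I_x + I_y = [200³/12 + 2×145×100²] + [200×42.91² + 2(145³/12 + 145×29.59²)] = 4697000 mm³.
Direct shear f_v = P/L_w = 80.1×10³ / 490 = 163.5 N/mm (vertical).
Torsion M = P·e = 80.1×10³ × 345 = 27634000 N·mm.
Critical point at (x, y) = (102.1, 100) from centroid. f_tx = M·y/J = 588.4 N/mm; f_ty = M·x/J = 600.7 N/mm.
Resultant f_max = √[f_tx² + (f_v + f_ty)²] = √[588.4² + (163.5 + 600.7)²] = 964.4 N/mm.
Capacity per unit length: r_n/Ω = (1/2.0) × 0.6 × 490 × (0.707 × 8) = 831.4 N/mm.
964.4 > 831.4 → NOT adequate.

f_max ≈ 964 N/mm; NOT adequate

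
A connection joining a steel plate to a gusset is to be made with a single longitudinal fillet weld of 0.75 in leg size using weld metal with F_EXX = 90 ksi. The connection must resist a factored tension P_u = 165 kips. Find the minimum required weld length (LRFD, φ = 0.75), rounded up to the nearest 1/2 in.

Throat t_e = 0.707 × 0.75 = 0.5302 in.
φr_n = 0.75 × 0.6 × 90 × 0.5302 = 21.48 kips/in.
L_req = P_u / φr_n = 165 / 21.48 = 7.683 in total.
Round up → use L = 8 in.

L = 8 in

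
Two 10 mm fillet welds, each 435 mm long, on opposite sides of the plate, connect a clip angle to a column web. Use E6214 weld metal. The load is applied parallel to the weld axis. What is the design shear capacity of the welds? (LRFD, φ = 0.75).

E62XX → F_EXX = 620 MPa.
Effective throat t_e = 0.707 × 10 = 7.07 mm.
Total length L = 870 mm; A_we = 7.07 × 870 = 6151 mm².
F_nw = 0.6 F_EXX = 0.6 × 620 = 372 MPa.
φR_n = 0.75 × 372 × 6151 × 10⁻³ = 1716 kN.

φR_n ≈ 1720 kN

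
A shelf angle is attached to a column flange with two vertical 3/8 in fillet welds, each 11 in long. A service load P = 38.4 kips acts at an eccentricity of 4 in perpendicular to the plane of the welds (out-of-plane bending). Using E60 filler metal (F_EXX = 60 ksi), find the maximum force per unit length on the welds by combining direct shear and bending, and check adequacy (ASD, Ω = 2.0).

f_max ≈ 4.19 kip/in; adequate

L_w = 2 × 11 = 22 in; section modulus (unit throat) S = 2 × L²/6 = 40.33 in².
Direct shear f_v = P/L_w = 38.4/22 = 1.745 kip/in.
Moment M = P × e = 38.4 × 4 = 153.6 kip·in; bending f_b = M/S = 3.808 kip/in.
f_max = √(f_v² + f_b²) = √(1.745² + 3.808²) = 4.189 kip/in.
r_n/Ω = (1/2.0) × 0.6 × 60 × (0.707 × 0.375) = 4.772 kip/in → adequate.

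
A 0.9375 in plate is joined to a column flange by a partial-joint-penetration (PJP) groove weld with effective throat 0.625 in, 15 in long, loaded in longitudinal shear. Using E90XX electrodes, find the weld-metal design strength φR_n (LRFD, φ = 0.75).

E90XX → F_EXX = 90 ksi.
Effective throat (given) t_e = 0.625 in.
A_we = 0.625 × 15 = 9.375 in².
F_nw = 0.6 F_EXX = 54 ksi.
φR_n = 0.75 × 54 × 9.375 = 379.7 kip.

φR_n ≈ 380 kip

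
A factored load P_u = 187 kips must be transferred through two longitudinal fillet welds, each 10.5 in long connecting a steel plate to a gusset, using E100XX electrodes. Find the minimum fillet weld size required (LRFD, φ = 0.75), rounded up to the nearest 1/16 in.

w = 5/16 in

E100XX → F_EXX = 100 ksi.
Total weld length L = 21 in.
Required throat t_e = P_u / (φ × 0.6 F_EXX × L) = 187 / (0.75 × 0.6 × 100 × 21) = 0.1979 in.
Required leg w = t_e / 0.707 = 0.2799 in → use 5/16 in.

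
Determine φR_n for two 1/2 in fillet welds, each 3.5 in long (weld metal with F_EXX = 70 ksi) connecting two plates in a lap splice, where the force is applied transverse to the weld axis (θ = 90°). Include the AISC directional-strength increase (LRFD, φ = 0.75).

t_e = 0.707 × 0.5 = 0.3535 in; A_we = 0.3535 × 7 = 2.474 in².
Directional factor: 1.0 + 0.5 sin^1.5(90°) = 1.5.
F_nw = 0.6 × 70 × 1.5 = 63 ksi.
φR_n = 0.75 × 63 × 2.474 = 116.9 kips.

φR_n ≈ 117 kips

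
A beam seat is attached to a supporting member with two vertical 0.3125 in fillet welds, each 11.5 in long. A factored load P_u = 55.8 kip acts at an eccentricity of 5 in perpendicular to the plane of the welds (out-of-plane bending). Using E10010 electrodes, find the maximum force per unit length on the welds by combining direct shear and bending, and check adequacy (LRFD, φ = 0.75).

E100XX → F_EXX = 100 ksi.
L_w = 2 × 11.5 = 23 in; section modulus (unit throat) S = 2 × L²/6 = 44.08 in².
Direct shear f_v = P/L_w = 55.8/23 = 2.426 kip/in.
Moment M = P × e = 55.8 × 5 = 279 kip·in; bending f_b = M/S = 6.329 kip/in.
f_max = √(f_v² + f_b²) = √(2.426² + 6.329²) = 6.778 kip/in.
φr_n = 0.75 × 0.6 × 100 × (0.707 × 0.3125) = 9.942 kip/in → adequate.

f_max ≈ 6.78 kip/in; adequate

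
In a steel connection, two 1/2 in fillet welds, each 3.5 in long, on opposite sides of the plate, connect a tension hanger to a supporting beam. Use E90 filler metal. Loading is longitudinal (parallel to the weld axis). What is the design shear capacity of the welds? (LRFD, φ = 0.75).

E90XX → F_EXX = 90 ksi.
Effective throat t_e = 0.707 × 0.5 = 0.3535 in.
Total length L = 7 in; A_we = 0.3535 × 7 = 2.474 in².
F_nw = 0.6 F_EXX = 0.6 × 90 = 54 ksi.
φR_n = 0.75 × 54 × 2.474 = 100.2 kips.

φR_n ≈ 100 kips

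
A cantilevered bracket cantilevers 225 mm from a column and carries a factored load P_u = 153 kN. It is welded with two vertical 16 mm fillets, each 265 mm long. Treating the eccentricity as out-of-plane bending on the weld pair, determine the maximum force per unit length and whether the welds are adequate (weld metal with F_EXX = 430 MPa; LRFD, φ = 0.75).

L_w = 2 × 265 = 530 mm; section modulus (unit throat) S = 2 × L²/6 = 23410 mm².
Direct shear f_v = P/L_w = 153×10³/530 = 288.7 N/mm.
Moment M = P × e = 153×10³ × 225 = 34425000 N·mm; bending f_b = M/S = 1471 N/mm.
f_max = √(f_v² + f_b²) = √(288.7² + 1471²) = 1499 N/mm.
φr_n = 0.75 × 0.6 × 430 × (0.707 × 16) = 2189 N/mm → adequate.

f_max ≈ 1500 N/mm; adequate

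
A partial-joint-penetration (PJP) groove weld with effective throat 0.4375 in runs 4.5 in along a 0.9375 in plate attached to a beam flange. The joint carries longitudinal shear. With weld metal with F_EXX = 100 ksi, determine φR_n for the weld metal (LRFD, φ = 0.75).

φR_n ≈ 88.6 kips

Effective throat (given) t_e = 0.4375 in.
A_we = 0.4375 × 4.5 = 1.969 in².
F_nw = 0.6 F_EXX = 60 ksi.
φR_n = 0.75 × 60 × 1.969 = 88.59 kips.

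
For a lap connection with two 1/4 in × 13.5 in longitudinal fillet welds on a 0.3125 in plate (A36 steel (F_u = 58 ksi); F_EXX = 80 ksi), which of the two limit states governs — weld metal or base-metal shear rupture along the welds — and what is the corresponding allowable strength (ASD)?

R_n/Ω ≈ 115 kips (weld metal governs)

t_e = 0.707 × 0.25 = 0.1767 in; L = 27 in.
Weld metal: R_n/Ω = (1/2.0) × 0.6 × 80 × 0.1767 × 27 = 114.5 kips.
Base metal (shear rupture): R_n/Ω = (1/2.0) × 0.6 × 58 × 0.3125 × 27 = 146.8 kips.
Governing: weld metal.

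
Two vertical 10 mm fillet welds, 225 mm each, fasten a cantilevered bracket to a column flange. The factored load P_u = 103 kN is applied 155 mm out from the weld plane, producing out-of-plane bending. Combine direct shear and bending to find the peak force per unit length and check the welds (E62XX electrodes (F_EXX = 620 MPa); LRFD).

f_max ≈ 973 N/mm; adequate

L_w = 2 × 225 = 450 mm; section modulus (unit throat) S = 2 × L²/6 = 16880 mm².
Direct shear f_v = P/L_w = 103×10³/450 = 228.9 N/mm.
Moment M = P × e = 103×10³ × 155 = 15965000 N·mm; bending f_b = M/S = 946.1 N/mm.
f_max = √(f_v² + f_b²) = √(228.9² + 946.1²) = 973.4 N/mm.
φr_n = 0.75 × 0.6 × 620 × (0.707 × 10) = 1973 N/mm → adequate.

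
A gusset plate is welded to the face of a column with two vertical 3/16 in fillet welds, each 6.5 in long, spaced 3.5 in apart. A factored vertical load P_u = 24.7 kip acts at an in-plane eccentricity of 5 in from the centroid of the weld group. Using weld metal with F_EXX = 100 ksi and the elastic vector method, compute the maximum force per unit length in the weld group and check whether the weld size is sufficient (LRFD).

f_max ≈ 6.45 kip/in; NOT adequate

Total weld length L_w = 13 in. Treat welds as unit-width lines.
Polar moment about centroid: J = 2[d³/12 + d(b/2)²] = 2[6.5³/12 + 6.5×1.75²] = 85.58 in³.
Direct shear f_v = P/L_w = 24.7 / 13 = 1.9 kip/in (vertical).
Torsion M = P·e = 24.7 × 5 = 123.5 kip·in.
Critical point at (x, y) = (1.75, 3.25) from centroid. f_tx = M·y/J = 4.69 kip/in; f_ty = M·x/J = 2.525 kip/in.
Resultant f_max = √[f_tx² + (f_v + f_ty)²] = √[4.69² + (1.9 + 2.525)²] = 6.448 kip/in.
Capacity per unit length: φr_n = 0.75 × 0.6 × 100 × (0.707 × 0.1875) = 5.965 kip/in.
6.448 > 5.965 → NOT adequate.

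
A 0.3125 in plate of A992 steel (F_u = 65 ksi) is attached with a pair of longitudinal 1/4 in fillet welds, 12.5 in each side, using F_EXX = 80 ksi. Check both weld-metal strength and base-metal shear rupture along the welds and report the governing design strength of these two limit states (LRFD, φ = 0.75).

t_e = 0.707 × 0.25 = 0.1767 in; L = 25 in.
Weld metal: φR_n = 0.75 × 0.6 × 80 × 0.1767 × 25 = 159.1 kip.
Base metal (shear rupture): φR_n = 0.75 × 0.6 × 65 × 0.3125 × 25 = 228.5 kip.
Governing: weld metal.

φR_n ≈ 159 kip (weld metal governs)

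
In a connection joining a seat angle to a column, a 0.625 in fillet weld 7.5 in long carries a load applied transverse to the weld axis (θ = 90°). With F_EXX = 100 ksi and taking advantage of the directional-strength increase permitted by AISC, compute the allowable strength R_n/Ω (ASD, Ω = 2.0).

t_e = 0.707 × 0.625 = 0.4419 in; A_we = 0.4419 × 7.5 = 3.314 in².
Directional factor: 1.0 + 0.5 sin^1.5(90°) = 1.5.
F_nw = 0.6 × 100 × 1.5 = 90 ksi.
R_n/Ω = (90 × 3.314) / 2.0 = 149.1 kip.

R_n/Ω ≈ 149 kip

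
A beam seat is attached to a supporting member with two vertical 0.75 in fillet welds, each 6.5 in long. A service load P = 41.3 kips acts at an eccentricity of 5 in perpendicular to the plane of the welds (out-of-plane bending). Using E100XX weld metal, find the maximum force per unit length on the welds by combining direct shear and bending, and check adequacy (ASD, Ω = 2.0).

E100XX → F_EXX = 100 ksi.
L_w = 2 × 6.5 = 13 in; section modulus (unit throat) S = 2 × L²/6 = 14.08 in².
Direct shear f_v = P/L_w = 41.3/13 = 3.177 kip/in.
Moment M = P × e = 41.3 × 5 = 206.5 kip·in; bending f_b = M/S = 14.66 kip/in.
f_max = √(f_v² + f_b²) = √(3.177² + 14.66²) = 15 kip/in.
r_n/Ω = (1/2.0) × 0.6 × 100 × (0.707 × 0.75) = 15.91 kip/in → adequate.

f_max ≈ 15 kip/in; adequate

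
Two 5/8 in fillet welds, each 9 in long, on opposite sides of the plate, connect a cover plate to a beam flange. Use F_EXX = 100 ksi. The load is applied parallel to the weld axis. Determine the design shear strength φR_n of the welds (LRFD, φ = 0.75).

φR_n ≈ 358 kip

Effective throat t_e = 0.707 × 0.625 = 0.4419 in.
Total length L = 18 in; A_we = 0.4419 × 18 = 7.954 in².
F_nw = 0.6 F_EXX = 0.6 × 100 = 60 ksi.
φR_n = 0.75 × 60 × 7.954 = 357.9 kip.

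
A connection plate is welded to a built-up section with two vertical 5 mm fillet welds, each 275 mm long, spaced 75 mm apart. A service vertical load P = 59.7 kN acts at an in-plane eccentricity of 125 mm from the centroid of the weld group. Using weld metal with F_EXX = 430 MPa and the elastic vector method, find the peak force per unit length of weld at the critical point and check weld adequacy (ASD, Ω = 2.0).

Total weld length L_w = 550 mm. Treat welds as unit-width lines.
Polar moment about centroid: J = 2[d³/12 + d(b/2)²] = 2[275³/12 + 275×37.5²] = 4240000 mm³.
Direct shear f_v = P/L_w = 59.7×10³ / 550 = 108.5 N/mm (vertical).
Torsion M = P·e = 59.7×10³ × 125 = 7462500 N·mm.
Critical point at (x, y) = (37.5, 137.5) from centroid. f_tx = M·y/J = 242 N/mm; f_ty = M·x/J = 66.01 N/mm.
Resultant f_max = √[f_tx² + (f_v + f_ty)²] = √[242² + (108.5 + 66.01)²] = 298.4 N/mm.
Capacity per unit length: r_n/Ω = (1/2.0) × 0.6 × 430 × (0.707 × 5) = 456 N/mm.
298.4 ≤ 456 → adequate.

f_max ≈ 298 N/mm; adequate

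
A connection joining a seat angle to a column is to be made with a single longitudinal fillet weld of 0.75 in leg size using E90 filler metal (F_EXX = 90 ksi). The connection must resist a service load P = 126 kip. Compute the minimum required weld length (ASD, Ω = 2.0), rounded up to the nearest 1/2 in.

L = 9 in

Throat t_e = 0.707 × 0.75 = 0.5302 in.
r_n/Ω = (0.6 × 90 × 0.5302) / 2.0 = 14.32 kip/in.
L_req = P / (r_n/Ω) = 126 / 14.32 = 8.801 in total.
Round up → use L = 9 in.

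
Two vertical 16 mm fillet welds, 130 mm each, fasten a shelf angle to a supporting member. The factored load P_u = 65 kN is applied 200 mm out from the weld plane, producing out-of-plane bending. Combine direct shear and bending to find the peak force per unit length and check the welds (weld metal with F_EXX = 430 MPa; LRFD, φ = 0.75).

f_max ≈ 2320 N/mm; NOT adequate

L_w = 2 × 130 = 260 mm; section modulus (unit throat) S = 2 × L²/6 = 5633 mm².
Direct shear f_v = P/L_w = 65×10³/260 = 250 N/mm.
Moment M = P × e = 65×10³ × 200 = 13000000 N·mm; bending f_b = M/S = 2308 N/mm.
f_max = √(f_v² + f_b²) = √(250² + 2308²) = 2321 N/mm.
φr_n = 0.75 × 0.6 × 430 × (0.707 × 16) = 2189 N/mm → NOT adequate.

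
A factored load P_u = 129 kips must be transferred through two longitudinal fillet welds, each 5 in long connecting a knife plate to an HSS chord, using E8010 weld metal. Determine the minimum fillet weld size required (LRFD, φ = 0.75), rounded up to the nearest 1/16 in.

E80XX → F_EXX = 80 ksi.
Total weld length L = 10 in.
Required throat t_e = P_u / (φ × 0.6 F_EXX × L) = 129 / (0.75 × 0.6 × 80 × 10) = 0.3583 in.
Required leg w = t_e / 0.707 = 0.5068 in → use 9/16 in.

w = 9/16 in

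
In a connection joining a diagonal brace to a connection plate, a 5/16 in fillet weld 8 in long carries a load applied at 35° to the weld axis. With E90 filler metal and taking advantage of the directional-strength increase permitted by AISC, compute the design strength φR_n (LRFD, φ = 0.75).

φR_n ≈ 87.1 kips

E90XX → F_EXX = 90 ksi.
t_e = 0.707 × 0.3125 = 0.2209 in; A_we = 0.2209 × 8 = 1.767 in².
Directional factor: 1.0 + 0.5 sin^1.5(35°) = 1.217.
F_nw = 0.6 × 90 × 1.217 = 65.73 ksi.
φR_n = 0.75 × 65.73 × 1.767 = 87.13 kips.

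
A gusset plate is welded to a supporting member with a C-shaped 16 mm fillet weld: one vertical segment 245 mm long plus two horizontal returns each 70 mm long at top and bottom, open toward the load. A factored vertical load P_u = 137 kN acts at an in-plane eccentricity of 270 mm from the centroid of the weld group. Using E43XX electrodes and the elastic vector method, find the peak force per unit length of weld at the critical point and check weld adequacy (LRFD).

E43XX → F_EXX = 430 MPa.
Total weld length L_w = 385 mm. Treat welds as unit-width lines.
Centroid: x̄ = 2×70×35 / 385 = 12.73 mm from the vertical weld.
Polar moment about centroid: J = I_x + I_y = [245³/12 + 2×70×122.5²] + [245×12.73² + 2(70³/12 + 70×22.27²)] = 3493000 mm³.
Direct shear f_v = P/L_w = 137×10³ / 385 = 355.8 N/mm (vertical).
Torsion M = P·e = 137×10³ × 270 = 36990000 N·mm.
Critical point at (x, y) = (57.27, 122.5) from centroid. f_tx = M·y/J = 1297 N/mm; f_ty = M·x/J = 606.6 N/mm.
Resultant f_max = √[f_tx² + (f_v + f_ty)²] = √[1297² + (355.8 + 606.6)²] = 1615 N/mm.
Capacity per unit length: φr_n = 0.75 × 0.6 × 430 × (0.707 × 16) = 2189 N/mm.
1615 ≤ 2189 → adequate.

f_max ≈ 1620 N/mm; adequate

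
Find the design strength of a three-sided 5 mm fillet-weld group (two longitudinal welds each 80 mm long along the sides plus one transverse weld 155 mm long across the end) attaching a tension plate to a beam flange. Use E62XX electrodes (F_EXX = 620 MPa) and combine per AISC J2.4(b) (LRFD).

φR_n ≈ 363 kN

t_e = 0.707 × 5 = 3.535 mm.
R_nwl = 0.6 × 620 × 3.535 × 160 × 10⁻³ = 210.4 kN (longitudinal, 2 welds).
R_nwt = 0.6 × 620 × 3.535 × 155 × 10⁻³ = 203.8 kN (transverse, base value).
(i) R_nwl + R_nwt = 414.2 kN; (ii) 0.85 R_nwl + 1.5 R_nwt = 484.6 kN.
R_n = max = 484.6 kN [governs: (ii)]; φR_n = 363.4 kN.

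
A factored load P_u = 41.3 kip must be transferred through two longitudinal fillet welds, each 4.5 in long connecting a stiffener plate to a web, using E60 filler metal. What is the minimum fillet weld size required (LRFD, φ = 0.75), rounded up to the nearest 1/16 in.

w = 1/4 in

E60XX → F_EXX = 60 ksi.
Total weld length L = 9 in.
Required throat t_e = P_u / (φ × 0.6 F_EXX × L) = 41.3 / (0.75 × 0.6 × 60 × 9) = 0.17 in.
Required leg w = t_e / 0.707 = 0.2404 in → use 1/4 in.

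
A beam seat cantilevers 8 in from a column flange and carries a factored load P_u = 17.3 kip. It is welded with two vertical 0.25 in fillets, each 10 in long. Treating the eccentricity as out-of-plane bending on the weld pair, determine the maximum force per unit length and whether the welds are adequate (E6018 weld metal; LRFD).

f_max ≈ 4.24 kip/in; adequate

E60XX → F_EXX = 60 ksi.
L_w = 2 × 10 = 20 in; section modulus (unit throat) S = 2 × L²/6 = 33.33 in².
Direct shear f_v = P/L_w = 17.3/20 = 0.865 kip/in.
Moment M = P × e = 17.3 × 8 = 138.4 kip·in; bending f_b = M/S = 4.152 kip/in.
f_max = √(f_v² + f_b²) = √(0.865² + 4.152²) = 4.241 kip/in.
φr_n = 0.75 × 0.6 × 60 × (0.707 × 0.25) = 4.772 kip/in → adequate.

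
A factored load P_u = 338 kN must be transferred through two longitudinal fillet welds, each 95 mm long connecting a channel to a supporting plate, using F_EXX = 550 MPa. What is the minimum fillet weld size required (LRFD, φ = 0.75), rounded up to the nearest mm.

Total weld length L = 190 mm.
Required throat t_e = P_u / (φ × 0.6 F_EXX × L) = 338 / (0.75 × 0.6 × 550 × 190 × 10⁻³) = 7.188 mm.
Required leg w = t_e / 0.707 = 10.17 mm → use 11 mm.

w = 11 mm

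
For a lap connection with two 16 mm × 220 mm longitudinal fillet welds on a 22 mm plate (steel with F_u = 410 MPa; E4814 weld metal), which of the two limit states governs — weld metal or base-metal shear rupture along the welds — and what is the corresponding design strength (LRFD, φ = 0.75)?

E48XX → F_EXX = 480 MPa.
t_e = 0.707 × 16 = 11.31 mm; L = 440 mm.
Weld metal: φR_n = 0.75 × 0.6 × 480 × 11.31 × 440 × 10⁻³ = 1075 kN.
Base metal (shear rupture): φR_n = 0.75 × 0.6 × 410 × 22 × 440 × 10⁻³ = 1786 kN.
Governing: weld metal.

φR_n ≈ 1080 kN (weld metal governs)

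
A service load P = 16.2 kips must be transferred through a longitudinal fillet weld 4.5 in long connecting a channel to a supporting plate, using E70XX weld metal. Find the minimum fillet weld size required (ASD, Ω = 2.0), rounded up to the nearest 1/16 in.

E70XX → F_EXX = 70 ksi.
Total weld length L = 4.5 in.
Required throat t_e = P × Ω / (0.6 F_EXX × L) = 16.2 × 2.0 / (0.6 × 70 × 4.5) = 0.1714 in.
Required leg w = t_e / 0.707 = 0.2425 in → use 1/4 in.

w = 1/4 in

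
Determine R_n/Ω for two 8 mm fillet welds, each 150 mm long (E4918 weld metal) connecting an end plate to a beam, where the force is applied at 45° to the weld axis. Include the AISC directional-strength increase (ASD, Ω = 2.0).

R_n/Ω ≈ 324 kN

E49XX → F_EXX = 490 MPa.
t_e = 0.707 × 8 = 5.656 mm; A_we = 5.656 × 300 = 1697 mm².
Directional factor: 1.0 + 0.5 sin^1.5(45°) = 1.297.
F_nw = 0.6 × 490 × 1.297 = 381.4 MPa.
R_n/Ω = (381.4 × 1697) / 2.0 × 10⁻³ = 323.6 kN.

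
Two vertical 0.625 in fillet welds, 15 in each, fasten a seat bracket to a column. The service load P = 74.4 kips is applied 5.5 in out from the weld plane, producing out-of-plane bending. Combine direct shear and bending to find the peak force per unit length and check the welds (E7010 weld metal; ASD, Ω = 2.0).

E70XX → F_EXX = 70 ksi.
L_w = 2 × 15 = 30 in; section modulus (unit throat) S = 2 × L²/6 = 75 in².
Direct shear f_v = P/L_w = 74.4/30 = 2.48 kip/in.
Moment M = P × e = 74.4 × 5.5 = 409.2 kip·in; bending f_b = M/S = 5.456 kip/in.
f_max = √(f_v² + f_b²) = √(2.48² + 5.456²) = 5.993 kip/in.
r_n/Ω = (1/2.0) × 0.6 × 70 × (0.707 × 0.625) = 9.279 kip/in → adequate.

f_max ≈ 5.99 kip/in; adequate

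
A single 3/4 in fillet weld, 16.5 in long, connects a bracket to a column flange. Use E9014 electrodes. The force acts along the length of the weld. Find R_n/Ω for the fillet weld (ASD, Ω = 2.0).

E90XX → F_EXX = 90 ksi.
Effective throat t_e = 0.707 × 0.75 = 0.5302 in.
Total length L = 16.5 in; A_we = 0.5302 × 16.5 = 8.749 in².
F_nw = 0.6 F_EXX = 0.6 × 90 = 54 ksi.
R_n = 54 × 8.749 = 472.5 kip; R_n/Ω = 472.5/2.0 = 236.2 kip.

R_n/Ω ≈ 236 kip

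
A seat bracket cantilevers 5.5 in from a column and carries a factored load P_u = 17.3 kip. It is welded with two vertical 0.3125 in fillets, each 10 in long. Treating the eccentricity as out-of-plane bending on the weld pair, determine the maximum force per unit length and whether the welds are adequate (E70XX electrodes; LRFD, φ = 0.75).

f_max ≈ 2.98 kip/in; adequate

E70XX → F_EXX = 70 ksi.
L_w = 2 × 10 = 20 in; section modulus (unit throat) S = 2 × L²/6 = 33.33 in².
Direct shear f_v = P/L_w = 17.3/20 = 0.865 kip/in.
Moment M = P × e = 17.3 × 5.5 = 95.15 kip·in; bending f_b = M/S = 2.854 kip/in.
f_max = √(f_v² + f_b²) = √(0.865² + 2.854²) = 2.983 kip/in.
φr_n = 0.75 × 0.6 × 70 × (0.707 × 0.3125) = 6.96 kip/in → adequate.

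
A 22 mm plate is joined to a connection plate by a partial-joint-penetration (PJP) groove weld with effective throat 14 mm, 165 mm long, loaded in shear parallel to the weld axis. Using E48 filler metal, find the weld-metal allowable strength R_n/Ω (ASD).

R_n/Ω ≈ 333 kN

E48XX → F_EXX = 480 MPa.
Effective throat (given) t_e = 14 mm.
A_we = 14 × 165 = 2310 mm².
F_nw = 0.6 F_EXX = 288 MPa.
R_n/Ω = (288 × 2310) / 2.0 × 10⁻³ = 332.6 kN.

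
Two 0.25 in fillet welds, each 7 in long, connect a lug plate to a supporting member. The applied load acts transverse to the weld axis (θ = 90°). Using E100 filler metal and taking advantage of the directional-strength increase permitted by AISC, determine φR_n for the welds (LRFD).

φR_n ≈ 167 kip

E100XX → F_EXX = 100 ksi.
t_e = 0.707 × 0.25 = 0.1767 in; A_we = 0.1767 × 14 = 2.474 in².
Directional factor: 1.0 + 0.5 sin^1.5(90°) = 1.5.
F_nw = 0.6 × 100 × 1.5 = 90 ksi.
φR_n = 0.75 × 90 × 2.474 = 167 kip.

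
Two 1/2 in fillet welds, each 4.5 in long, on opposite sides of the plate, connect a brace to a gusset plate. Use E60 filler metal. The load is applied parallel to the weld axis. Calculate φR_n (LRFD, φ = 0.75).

φR_n ≈ 85.9 kip

E60XX → F_EXX = 60 ksi.
Effective throat t_e = 0.707 × 0.5 = 0.3535 in.
Total length L = 9 in; A_we = 0.3535 × 9 = 3.181 in².
F_nw = 0.6 F_EXX = 0.6 × 60 = 36 ksi.
φR_n = 0.75 × 36 × 3.181 = 85.9 kip.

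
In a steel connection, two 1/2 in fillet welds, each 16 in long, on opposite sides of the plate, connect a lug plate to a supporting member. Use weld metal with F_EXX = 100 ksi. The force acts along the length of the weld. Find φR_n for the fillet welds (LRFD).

φR_n ≈ 509 kip

Effective throat t_e = 0.707 × 0.5 = 0.3535 in.
Total length L = 32 in; A_we = 0.3535 × 32 = 11.31 in².
F_nw = 0.6 F_EXX = 0.6 × 100 = 60 ksi.
φR_n = 0.75 × 60 × 11.31 = 509 kip.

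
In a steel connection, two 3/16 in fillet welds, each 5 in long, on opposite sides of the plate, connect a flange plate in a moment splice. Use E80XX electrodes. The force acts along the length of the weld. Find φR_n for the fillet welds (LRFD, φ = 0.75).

E80XX → F_EXX = 80 ksi.
Effective throat t_e = 0.707 × 0.1875 = 0.1326 in.
Total length L = 10 in; A_we = 0.1326 × 10 = 1.326 in².
F_nw = 0.6 F_EXX = 0.6 × 80 = 48 ksi.
φR_n = 0.75 × 48 × 1.326 = 47.72 kips.

φR_n ≈ 47.7 kips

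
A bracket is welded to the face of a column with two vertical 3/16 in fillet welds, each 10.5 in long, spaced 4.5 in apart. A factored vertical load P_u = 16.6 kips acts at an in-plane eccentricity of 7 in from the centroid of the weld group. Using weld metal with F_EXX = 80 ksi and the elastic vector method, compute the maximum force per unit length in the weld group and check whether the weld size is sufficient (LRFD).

Total weld length L_w = 21 in. Treat welds as unit-width lines.
Polar moment about centroid: J = 2[d³/12 + d(b/2)²] = 2[10.5³/12 + 10.5×2.25²] = 299.2 in³.
Direct shear f_v = P/L_w = 16.6 / 21 = 0.7905 kip/in (vertical).
Torsion M = P·e = 16.6 × 7 = 116.2 kip·in.
Critical point at (x, y) = (2.25, 5.25) from centroid. f_tx = M·y/J = 2.039 kip/in; f_ty = M·x/J = 0.8737 kip/in.
Resultant f_max = √[f_tx² + (f_v + f_ty)²] = √[2.039² + (0.7905 + 0.8737)²] = 2.632 kip/in.
Capacity per unit length: φr_n = 0.75 × 0.6 × 80 × (0.707 × 0.1875) = 4.772 kip/in.
2.632 ≤ 4.772 → adequate.

f_max ≈ 2.63 kip/in; adequate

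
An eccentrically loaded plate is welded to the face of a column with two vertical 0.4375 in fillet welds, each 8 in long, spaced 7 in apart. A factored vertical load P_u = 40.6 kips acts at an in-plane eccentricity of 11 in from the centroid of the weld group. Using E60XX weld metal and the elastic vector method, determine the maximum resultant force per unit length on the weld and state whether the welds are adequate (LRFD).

E60XX → F_EXX = 60 ksi.
Total weld length L_w = 16 in. Treat welds as unit-width lines.
Polar moment about centroid: J = 2[d³/12 + d(b/2)²] = 2[8³/12 + 8×3.5²] = 281.3 in³.
Direct shear f_v = P/L_w = 40.6 / 16 = 2.538 kip/in (vertical).
Torsion M = P·e = 40.6 × 11 = 446.6 kip·in.
Critical point at (x, y) = (3.5, 4) from centroid. f_tx = M·y/J = 6.35 kip/in; f_ty = M·x/J = 5.556 kip/in.
Resultant f_max = √[f_tx² + (f_v + f_ty)²] = √[6.35² + (2.538 + 5.556)²] = 10.29 kip/in.
Capacity per unit length: φr_n = 0.75 × 0.6 × 60 × (0.707 × 0.4375) = 8.351 kip/in.
10.29 > 8.351 → NOT adequate.

f_max ≈ 10.3 kip/in; NOT adequate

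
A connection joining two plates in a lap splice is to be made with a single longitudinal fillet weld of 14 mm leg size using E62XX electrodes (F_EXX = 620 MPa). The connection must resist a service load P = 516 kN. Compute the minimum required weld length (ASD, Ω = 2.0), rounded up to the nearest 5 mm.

Throat t_e = 0.707 × 14 = 9.898 mm.
r_n/Ω = (0.6 × 620 × 9.898) / 2.0 = 1841 N/mm = 1.841 kN/mm.
L_req = P / (r_n/Ω) = 516 / 1.841 = 280.3 mm total.
Round up → use L = 285 mm.

L = 285 mm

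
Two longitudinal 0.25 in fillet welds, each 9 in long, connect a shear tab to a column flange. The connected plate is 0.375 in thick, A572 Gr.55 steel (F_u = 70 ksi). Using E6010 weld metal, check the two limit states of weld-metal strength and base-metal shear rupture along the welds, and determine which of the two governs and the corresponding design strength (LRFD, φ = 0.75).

φR_n ≈ 85.9 kip (weld metal governs)

E60XX → F_EXX = 60 ksi.
t_e = 0.707 × 0.25 = 0.1767 in; L = 18 in.
Weld metal: φR_n = 0.75 × 0.6 × 60 × 0.1767 × 18 = 85.9 kip.
Base metal (shear rupture): φR_n = 0.75 × 0.6 × 70 × 0.375 × 18 = 212.6 kip.
Governing: weld metal.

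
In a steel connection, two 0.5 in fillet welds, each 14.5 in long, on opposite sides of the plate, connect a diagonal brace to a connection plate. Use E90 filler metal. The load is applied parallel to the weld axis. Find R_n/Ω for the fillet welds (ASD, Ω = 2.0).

R_n/Ω ≈ 277 kips

E90XX → F_EXX = 90 ksi.
Effective throat t_e = 0.707 × 0.5 = 0.3535 in.
Total length L = 29 in; A_we = 0.3535 × 29 = 10.25 in².
F_nw = 0.6 F_EXX = 0.6 × 90 = 54 ksi.
R_n = 54 × 10.25 = 553.6 kips; R_n/Ω = 553.6/2.0 = 276.8 kips.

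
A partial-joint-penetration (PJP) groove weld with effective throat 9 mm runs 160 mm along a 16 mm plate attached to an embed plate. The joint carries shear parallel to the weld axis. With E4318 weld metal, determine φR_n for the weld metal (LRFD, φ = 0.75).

E43XX → F_EXX = 430 MPa.
Effective throat (given) t_e = 9 mm.
A_we = 9 × 160 = 1440 mm².
F_nw = 0.6 F_EXX = 258 MPa.
φR_n = 0.75 × 258 × 1440 × 10⁻³ = 278.6 kN.

φR_n ≈ 279 kN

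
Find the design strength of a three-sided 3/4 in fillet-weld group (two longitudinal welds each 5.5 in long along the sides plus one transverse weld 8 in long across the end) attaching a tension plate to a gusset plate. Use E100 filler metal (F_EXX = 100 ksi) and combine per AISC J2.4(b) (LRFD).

φR_n ≈ 509 kips

t_e = 0.707 × 0.75 = 0.5302 in.
R_nwl = 0.6 × 100 × 0.5302 × 11 = 350 kips (longitudinal, 2 welds).
R_nwt = 0.6 × 100 × 0.5302 × 8 = 254.5 kips (transverse, base value).
(i) R_nwl + R_nwt = 604.5 kips; (ii) 0.85 R_nwl + 1.5 R_nwt = 679.3 kips.
R_n = max = 679.3 kips [governs: (ii)]; φR_n = 509.4 kips.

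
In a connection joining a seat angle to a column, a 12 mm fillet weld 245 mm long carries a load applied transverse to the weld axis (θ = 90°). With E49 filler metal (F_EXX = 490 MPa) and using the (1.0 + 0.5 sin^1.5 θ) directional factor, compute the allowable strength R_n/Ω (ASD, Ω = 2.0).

R_n/Ω ≈ 458 kN

t_e = 0.707 × 12 = 8.484 mm; A_we = 8.484 × 245 = 2079 mm².
Directional factor: 1.0 + 0.5 sin^1.5(90°) = 1.5.
F_nw = 0.6 × 490 × 1.5 = 441 MPa.
R_n/Ω = (441 × 2079) / 2.0 × 10⁻³ = 458.3 kN.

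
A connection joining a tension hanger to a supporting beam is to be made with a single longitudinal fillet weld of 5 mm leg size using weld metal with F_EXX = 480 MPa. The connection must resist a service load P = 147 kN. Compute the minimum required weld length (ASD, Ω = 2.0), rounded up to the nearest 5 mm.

L = 290 mm

Throat t_e = 0.707 × 5 = 3.535 mm.
r_n/Ω = (0.6 × 480 × 3.535) / 2.0 = 509 N/mm = 0.509 kN/mm.
L_req = P / (r_n/Ω) = 147 / 0.509 = 288.8 mm total.
Round up → use L = 290 mm.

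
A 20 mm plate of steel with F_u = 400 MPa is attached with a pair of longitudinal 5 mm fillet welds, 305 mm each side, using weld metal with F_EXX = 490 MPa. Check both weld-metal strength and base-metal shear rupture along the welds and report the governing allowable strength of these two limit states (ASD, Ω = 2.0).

R_n/Ω ≈ 317 kN (weld metal governs)

t_e = 0.707 × 5 = 3.535 mm; L = 610 mm.
Weld metal: R_n/Ω = (1/2.0) × 0.6 × 490 × 3.535 × 610 × 10⁻³ = 317 kN.
Base metal (shear rupture): R_n/Ω = (1/2.0) × 0.6 × 400 × 20 × 610 × 10⁻³ = 1464 kN.
Governing: weld metal.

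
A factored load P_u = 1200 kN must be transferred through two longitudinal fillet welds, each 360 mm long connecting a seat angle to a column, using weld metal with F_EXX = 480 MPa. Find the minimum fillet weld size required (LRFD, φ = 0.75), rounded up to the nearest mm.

w = 11 mm

Total weld length L = 720 mm.
Required throat t_e = P_u / (φ × 0.6 F_EXX × L) = 1200 / (0.75 × 0.6 × 480 × 720 × 10⁻³) = 7.716 mm.
Required leg w = t_e / 0.707 = 10.91 mm → use 11 mm.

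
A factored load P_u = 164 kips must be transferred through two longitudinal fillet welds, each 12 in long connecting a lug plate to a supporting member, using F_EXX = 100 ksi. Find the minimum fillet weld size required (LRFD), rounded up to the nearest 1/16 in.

w = 1/4 in

Total weld length L = 24 in.
Required throat t_e = P_u / (φ × 0.6 F_EXX × L) = 164 / (0.75 × 0.6 × 100 × 24) = 0.1519 in.
Required leg w = t_e / 0.707 = 0.2148 in → use 1/4 in.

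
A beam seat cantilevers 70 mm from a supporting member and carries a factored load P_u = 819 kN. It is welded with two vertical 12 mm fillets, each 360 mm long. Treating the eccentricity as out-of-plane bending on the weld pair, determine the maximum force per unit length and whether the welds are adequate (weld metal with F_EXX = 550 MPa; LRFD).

f_max ≈ 1750 N/mm; adequate

L_w = 2 × 360 = 720 mm; section modulus (unit throat) S = 2 × L²/6 = 43200 mm².
Direct shear f_v = P/L_w = 819×10³/720 = 1138 N/mm.
Moment M = P × e = 819×10³ × 70 = 57330000 N·mm; bending f_b = M/S = 1327 N/mm.
f_max = √(f_v² + f_b²) = √(1138² + 1327²) = 1748 N/mm.
φr_n = 0.75 × 0.6 × 550 × (0.707 × 12) = 2100 N/mm → adequate.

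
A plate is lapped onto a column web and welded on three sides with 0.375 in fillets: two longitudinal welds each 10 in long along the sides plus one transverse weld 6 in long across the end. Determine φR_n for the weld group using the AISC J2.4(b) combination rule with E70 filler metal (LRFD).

E70XX → F_EXX = 70 ksi.
t_e = 0.707 × 0.375 = 0.2651 in.
R_nwl = 0.6 × 70 × 0.2651 × 20 = 222.7 kip (longitudinal, 2 welds).
R_nwt = 0.6 × 70 × 0.2651 × 6 = 66.81 kip (transverse, base value).
(i) R_nwl + R_nwt = 289.5 kip; (ii) 0.85 R_nwl + 1.5 R_nwt = 289.5 kip.
R_n = max = 289.5 kip [governs: (ii)]; φR_n = 217.1 kip.

φR_n ≈ 217 kip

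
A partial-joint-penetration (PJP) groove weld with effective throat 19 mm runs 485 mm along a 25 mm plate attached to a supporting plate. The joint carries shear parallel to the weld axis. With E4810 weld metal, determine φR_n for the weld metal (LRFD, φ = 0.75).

φR_n ≈ 1990 kN

E48XX → F_EXX = 480 MPa.
Effective throat (given) t_e = 19 mm.
A_we = 19 × 485 = 9215 mm².
F_nw = 0.6 F_EXX = 288 MPa.
φR_n = 0.75 × 288 × 9215 × 10⁻³ = 1990 kN.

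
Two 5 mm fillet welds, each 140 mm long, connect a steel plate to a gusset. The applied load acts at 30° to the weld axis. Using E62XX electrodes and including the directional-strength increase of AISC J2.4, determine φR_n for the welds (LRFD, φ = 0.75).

φR_n ≈ 325 kN

E62XX → F_EXX = 620 MPa.
t_e = 0.707 × 5 = 3.535 mm; A_we = 3.535 × 280 = 989.8 mm².
Directional factor: 1.0 + 0.5 sin^1.5(30°) = 1.177.
F_nw = 0.6 × 620 × 1.177 = 437.8 MPa.
φR_n = 0.75 × 437.8 × 989.8 × 10⁻³ = 325 kN.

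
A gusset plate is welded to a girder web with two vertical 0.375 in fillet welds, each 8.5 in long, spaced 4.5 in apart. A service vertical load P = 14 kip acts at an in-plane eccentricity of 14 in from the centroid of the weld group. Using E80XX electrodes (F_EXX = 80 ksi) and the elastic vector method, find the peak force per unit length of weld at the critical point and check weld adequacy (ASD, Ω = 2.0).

Total weld length L_w = 17 in. Treat welds as unit-width lines.
Polar moment about centroid: J = 2[d³/12 + d(b/2)²] = 2[8.5³/12 + 8.5×2.25²] = 188.4 in³.
Direct shear f_v = P/L_w = 14 / 17 = 0.8235 kip/in (vertical).
Torsion M = P·e = 14 × 14 = 196 kip·in.
Critical point at (x, y) = (2.25, 4.25) from centroid. f_tx = M·y/J = 4.421 kip/in; f_ty = M·x/J = 2.341 kip/in.
Resultant f_max = √[f_tx² + (f_v + f_ty)²] = √[4.421² + (0.8235 + 2.341)²] = 5.437 kip/in.
Capacity per unit length: r_n/Ω = (1/2.0) × 0.6 × 80 × (0.707 × 0.375) = 6.363 kip/in.
5.437 ≤ 6.363 → adequate.

f_max ≈ 5.44 kip/in; adequate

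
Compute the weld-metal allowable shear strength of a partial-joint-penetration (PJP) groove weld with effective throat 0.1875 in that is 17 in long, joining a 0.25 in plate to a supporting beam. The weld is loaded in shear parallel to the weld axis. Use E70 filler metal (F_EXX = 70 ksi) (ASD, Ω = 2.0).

Effective throat (given) t_e = 0.1875 in.
A_we = 0.1875 × 17 = 3.188 in².
F_nw = 0.6 F_EXX = 42 ksi.
R_n/Ω = (42 × 3.188) / 2.0 = 66.94 kip.

R_n/Ω ≈ 66.9 kip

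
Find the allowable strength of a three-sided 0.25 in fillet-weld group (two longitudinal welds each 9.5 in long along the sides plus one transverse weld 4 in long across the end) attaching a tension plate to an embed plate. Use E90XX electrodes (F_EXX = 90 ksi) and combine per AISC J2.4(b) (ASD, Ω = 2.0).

t_e = 0.707 × 0.25 = 0.1767 in.
R_nwl = 0.6 × 90 × 0.1767 × 19 = 181.3 kips (longitudinal, 2 welds).
R_nwt = 0.6 × 90 × 0.1767 × 4 = 38.18 kips (transverse, base value).
(i) R_nwl + R_nwt = 219.5 kips; (ii) 0.85 R_nwl + 1.5 R_nwt = 211.4 kips.
R_n = max = 219.5 kips [governs: (i)]; R_n/Ω = 109.8 kips.

R_n/Ω ≈ 110 kips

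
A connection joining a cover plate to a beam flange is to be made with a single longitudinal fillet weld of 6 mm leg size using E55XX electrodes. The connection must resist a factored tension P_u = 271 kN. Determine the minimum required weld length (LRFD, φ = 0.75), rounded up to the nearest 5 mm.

L = 260 mm

E55XX → F_EXX = 550 MPa.
Throat t_e = 0.707 × 6 = 4.242 mm.
φr_n = 0.75 × 0.6 × 550 × 4.242 × 10⁻³ = 1.05 kN/mm.
L_req = P_u / φr_n = 271 / 1.05 = 258.1 mm total.
Round up → use L = 260 mm.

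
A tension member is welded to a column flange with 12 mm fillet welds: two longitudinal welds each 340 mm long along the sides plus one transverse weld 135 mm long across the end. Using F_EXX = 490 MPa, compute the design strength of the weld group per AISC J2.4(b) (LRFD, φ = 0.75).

φR_n ≈ 1520 kN

t_e = 0.707 × 12 = 8.484 mm.
R_nwl = 0.6 × 490 × 8.484 × 680 × 10⁻³ = 1696 kN (longitudinal, 2 welds).
R_nwt = 0.6 × 490 × 8.484 × 135 × 10⁻³ = 336.7 kN (transverse, base value).
(i) R_nwl + R_nwt = 2033 kN; (ii) 0.85 R_nwl + 1.5 R_nwt = 1947 kN.
R_n = max = 2033 kN [governs: (i)]; φR_n = 1525 kN.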